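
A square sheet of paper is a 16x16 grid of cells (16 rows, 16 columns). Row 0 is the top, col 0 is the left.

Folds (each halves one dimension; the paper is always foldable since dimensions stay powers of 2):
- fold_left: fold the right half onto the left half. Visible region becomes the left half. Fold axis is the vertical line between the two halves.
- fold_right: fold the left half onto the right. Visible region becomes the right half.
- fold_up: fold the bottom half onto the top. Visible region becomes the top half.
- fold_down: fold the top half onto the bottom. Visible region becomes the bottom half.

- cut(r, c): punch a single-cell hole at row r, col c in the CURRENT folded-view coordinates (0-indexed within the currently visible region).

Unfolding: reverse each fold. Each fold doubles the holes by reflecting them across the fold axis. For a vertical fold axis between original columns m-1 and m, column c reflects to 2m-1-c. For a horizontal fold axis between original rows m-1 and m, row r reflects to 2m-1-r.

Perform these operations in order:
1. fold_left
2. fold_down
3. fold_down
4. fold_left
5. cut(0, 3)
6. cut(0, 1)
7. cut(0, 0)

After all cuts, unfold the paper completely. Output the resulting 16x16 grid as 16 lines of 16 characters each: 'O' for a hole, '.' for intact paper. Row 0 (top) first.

Answer: ................
................
................
OO.OO.OOOO.OO.OO
OO.OO.OOOO.OO.OO
................
................
................
................
................
................
OO.OO.OOOO.OO.OO
OO.OO.OOOO.OO.OO
................
................
................

Derivation:
Op 1 fold_left: fold axis v@8; visible region now rows[0,16) x cols[0,8) = 16x8
Op 2 fold_down: fold axis h@8; visible region now rows[8,16) x cols[0,8) = 8x8
Op 3 fold_down: fold axis h@12; visible region now rows[12,16) x cols[0,8) = 4x8
Op 4 fold_left: fold axis v@4; visible region now rows[12,16) x cols[0,4) = 4x4
Op 5 cut(0, 3): punch at orig (12,3); cuts so far [(12, 3)]; region rows[12,16) x cols[0,4) = 4x4
Op 6 cut(0, 1): punch at orig (12,1); cuts so far [(12, 1), (12, 3)]; region rows[12,16) x cols[0,4) = 4x4
Op 7 cut(0, 0): punch at orig (12,0); cuts so far [(12, 0), (12, 1), (12, 3)]; region rows[12,16) x cols[0,4) = 4x4
Unfold 1 (reflect across v@4): 6 holes -> [(12, 0), (12, 1), (12, 3), (12, 4), (12, 6), (12, 7)]
Unfold 2 (reflect across h@12): 12 holes -> [(11, 0), (11, 1), (11, 3), (11, 4), (11, 6), (11, 7), (12, 0), (12, 1), (12, 3), (12, 4), (12, 6), (12, 7)]
Unfold 3 (reflect across h@8): 24 holes -> [(3, 0), (3, 1), (3, 3), (3, 4), (3, 6), (3, 7), (4, 0), (4, 1), (4, 3), (4, 4), (4, 6), (4, 7), (11, 0), (11, 1), (11, 3), (11, 4), (11, 6), (11, 7), (12, 0), (12, 1), (12, 3), (12, 4), (12, 6), (12, 7)]
Unfold 4 (reflect across v@8): 48 holes -> [(3, 0), (3, 1), (3, 3), (3, 4), (3, 6), (3, 7), (3, 8), (3, 9), (3, 11), (3, 12), (3, 14), (3, 15), (4, 0), (4, 1), (4, 3), (4, 4), (4, 6), (4, 7), (4, 8), (4, 9), (4, 11), (4, 12), (4, 14), (4, 15), (11, 0), (11, 1), (11, 3), (11, 4), (11, 6), (11, 7), (11, 8), (11, 9), (11, 11), (11, 12), (11, 14), (11, 15), (12, 0), (12, 1), (12, 3), (12, 4), (12, 6), (12, 7), (12, 8), (12, 9), (12, 11), (12, 12), (12, 14), (12, 15)]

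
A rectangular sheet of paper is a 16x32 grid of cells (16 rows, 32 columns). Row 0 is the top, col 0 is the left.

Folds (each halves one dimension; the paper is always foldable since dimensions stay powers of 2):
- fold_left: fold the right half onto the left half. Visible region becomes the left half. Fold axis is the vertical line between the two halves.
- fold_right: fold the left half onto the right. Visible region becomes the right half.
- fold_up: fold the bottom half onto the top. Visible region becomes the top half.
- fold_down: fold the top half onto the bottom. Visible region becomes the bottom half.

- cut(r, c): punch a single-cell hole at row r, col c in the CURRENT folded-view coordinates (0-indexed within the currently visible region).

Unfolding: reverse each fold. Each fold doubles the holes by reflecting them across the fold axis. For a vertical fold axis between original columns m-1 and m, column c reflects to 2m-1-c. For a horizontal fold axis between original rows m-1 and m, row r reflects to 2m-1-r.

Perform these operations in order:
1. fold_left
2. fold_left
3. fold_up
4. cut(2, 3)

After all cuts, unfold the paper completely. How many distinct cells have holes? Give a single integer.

Op 1 fold_left: fold axis v@16; visible region now rows[0,16) x cols[0,16) = 16x16
Op 2 fold_left: fold axis v@8; visible region now rows[0,16) x cols[0,8) = 16x8
Op 3 fold_up: fold axis h@8; visible region now rows[0,8) x cols[0,8) = 8x8
Op 4 cut(2, 3): punch at orig (2,3); cuts so far [(2, 3)]; region rows[0,8) x cols[0,8) = 8x8
Unfold 1 (reflect across h@8): 2 holes -> [(2, 3), (13, 3)]
Unfold 2 (reflect across v@8): 4 holes -> [(2, 3), (2, 12), (13, 3), (13, 12)]
Unfold 3 (reflect across v@16): 8 holes -> [(2, 3), (2, 12), (2, 19), (2, 28), (13, 3), (13, 12), (13, 19), (13, 28)]

Answer: 8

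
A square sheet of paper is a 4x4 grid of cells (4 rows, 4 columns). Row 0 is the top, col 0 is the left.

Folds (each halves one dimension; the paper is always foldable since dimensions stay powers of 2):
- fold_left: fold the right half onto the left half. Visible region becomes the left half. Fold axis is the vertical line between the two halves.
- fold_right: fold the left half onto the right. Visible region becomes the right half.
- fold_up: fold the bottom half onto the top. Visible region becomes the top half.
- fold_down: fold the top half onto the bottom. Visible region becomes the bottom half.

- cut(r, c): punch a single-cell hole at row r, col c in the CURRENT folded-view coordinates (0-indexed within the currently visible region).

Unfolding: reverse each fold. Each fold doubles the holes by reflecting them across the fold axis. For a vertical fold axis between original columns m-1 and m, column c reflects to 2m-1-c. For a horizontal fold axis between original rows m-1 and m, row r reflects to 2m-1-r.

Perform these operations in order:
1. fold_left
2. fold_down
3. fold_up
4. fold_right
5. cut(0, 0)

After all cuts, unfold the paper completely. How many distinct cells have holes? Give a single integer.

Op 1 fold_left: fold axis v@2; visible region now rows[0,4) x cols[0,2) = 4x2
Op 2 fold_down: fold axis h@2; visible region now rows[2,4) x cols[0,2) = 2x2
Op 3 fold_up: fold axis h@3; visible region now rows[2,3) x cols[0,2) = 1x2
Op 4 fold_right: fold axis v@1; visible region now rows[2,3) x cols[1,2) = 1x1
Op 5 cut(0, 0): punch at orig (2,1); cuts so far [(2, 1)]; region rows[2,3) x cols[1,2) = 1x1
Unfold 1 (reflect across v@1): 2 holes -> [(2, 0), (2, 1)]
Unfold 2 (reflect across h@3): 4 holes -> [(2, 0), (2, 1), (3, 0), (3, 1)]
Unfold 3 (reflect across h@2): 8 holes -> [(0, 0), (0, 1), (1, 0), (1, 1), (2, 0), (2, 1), (3, 0), (3, 1)]
Unfold 4 (reflect across v@2): 16 holes -> [(0, 0), (0, 1), (0, 2), (0, 3), (1, 0), (1, 1), (1, 2), (1, 3), (2, 0), (2, 1), (2, 2), (2, 3), (3, 0), (3, 1), (3, 2), (3, 3)]

Answer: 16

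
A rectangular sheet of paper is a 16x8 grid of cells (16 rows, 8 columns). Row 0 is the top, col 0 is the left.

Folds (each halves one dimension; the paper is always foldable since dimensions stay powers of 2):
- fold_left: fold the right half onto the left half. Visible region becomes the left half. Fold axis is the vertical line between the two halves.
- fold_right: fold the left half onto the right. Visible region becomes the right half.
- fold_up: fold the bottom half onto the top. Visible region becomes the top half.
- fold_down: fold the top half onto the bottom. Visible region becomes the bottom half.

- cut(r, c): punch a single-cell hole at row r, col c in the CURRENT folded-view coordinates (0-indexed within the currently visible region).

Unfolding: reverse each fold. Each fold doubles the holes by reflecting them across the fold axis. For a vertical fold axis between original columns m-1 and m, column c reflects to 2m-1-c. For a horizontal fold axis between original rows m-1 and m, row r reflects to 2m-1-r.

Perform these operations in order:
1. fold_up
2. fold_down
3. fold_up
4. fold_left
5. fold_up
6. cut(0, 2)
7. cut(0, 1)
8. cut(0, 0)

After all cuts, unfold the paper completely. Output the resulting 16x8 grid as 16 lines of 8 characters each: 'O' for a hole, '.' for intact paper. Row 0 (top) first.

Op 1 fold_up: fold axis h@8; visible region now rows[0,8) x cols[0,8) = 8x8
Op 2 fold_down: fold axis h@4; visible region now rows[4,8) x cols[0,8) = 4x8
Op 3 fold_up: fold axis h@6; visible region now rows[4,6) x cols[0,8) = 2x8
Op 4 fold_left: fold axis v@4; visible region now rows[4,6) x cols[0,4) = 2x4
Op 5 fold_up: fold axis h@5; visible region now rows[4,5) x cols[0,4) = 1x4
Op 6 cut(0, 2): punch at orig (4,2); cuts so far [(4, 2)]; region rows[4,5) x cols[0,4) = 1x4
Op 7 cut(0, 1): punch at orig (4,1); cuts so far [(4, 1), (4, 2)]; region rows[4,5) x cols[0,4) = 1x4
Op 8 cut(0, 0): punch at orig (4,0); cuts so far [(4, 0), (4, 1), (4, 2)]; region rows[4,5) x cols[0,4) = 1x4
Unfold 1 (reflect across h@5): 6 holes -> [(4, 0), (4, 1), (4, 2), (5, 0), (5, 1), (5, 2)]
Unfold 2 (reflect across v@4): 12 holes -> [(4, 0), (4, 1), (4, 2), (4, 5), (4, 6), (4, 7), (5, 0), (5, 1), (5, 2), (5, 5), (5, 6), (5, 7)]
Unfold 3 (reflect across h@6): 24 holes -> [(4, 0), (4, 1), (4, 2), (4, 5), (4, 6), (4, 7), (5, 0), (5, 1), (5, 2), (5, 5), (5, 6), (5, 7), (6, 0), (6, 1), (6, 2), (6, 5), (6, 6), (6, 7), (7, 0), (7, 1), (7, 2), (7, 5), (7, 6), (7, 7)]
Unfold 4 (reflect across h@4): 48 holes -> [(0, 0), (0, 1), (0, 2), (0, 5), (0, 6), (0, 7), (1, 0), (1, 1), (1, 2), (1, 5), (1, 6), (1, 7), (2, 0), (2, 1), (2, 2), (2, 5), (2, 6), (2, 7), (3, 0), (3, 1), (3, 2), (3, 5), (3, 6), (3, 7), (4, 0), (4, 1), (4, 2), (4, 5), (4, 6), (4, 7), (5, 0), (5, 1), (5, 2), (5, 5), (5, 6), (5, 7), (6, 0), (6, 1), (6, 2), (6, 5), (6, 6), (6, 7), (7, 0), (7, 1), (7, 2), (7, 5), (7, 6), (7, 7)]
Unfold 5 (reflect across h@8): 96 holes -> [(0, 0), (0, 1), (0, 2), (0, 5), (0, 6), (0, 7), (1, 0), (1, 1), (1, 2), (1, 5), (1, 6), (1, 7), (2, 0), (2, 1), (2, 2), (2, 5), (2, 6), (2, 7), (3, 0), (3, 1), (3, 2), (3, 5), (3, 6), (3, 7), (4, 0), (4, 1), (4, 2), (4, 5), (4, 6), (4, 7), (5, 0), (5, 1), (5, 2), (5, 5), (5, 6), (5, 7), (6, 0), (6, 1), (6, 2), (6, 5), (6, 6), (6, 7), (7, 0), (7, 1), (7, 2), (7, 5), (7, 6), (7, 7), (8, 0), (8, 1), (8, 2), (8, 5), (8, 6), (8, 7), (9, 0), (9, 1), (9, 2), (9, 5), (9, 6), (9, 7), (10, 0), (10, 1), (10, 2), (10, 5), (10, 6), (10, 7), (11, 0), (11, 1), (11, 2), (11, 5), (11, 6), (11, 7), (12, 0), (12, 1), (12, 2), (12, 5), (12, 6), (12, 7), (13, 0), (13, 1), (13, 2), (13, 5), (13, 6), (13, 7), (14, 0), (14, 1), (14, 2), (14, 5), (14, 6), (14, 7), (15, 0), (15, 1), (15, 2), (15, 5), (15, 6), (15, 7)]

Answer: OOO..OOO
OOO..OOO
OOO..OOO
OOO..OOO
OOO..OOO
OOO..OOO
OOO..OOO
OOO..OOO
OOO..OOO
OOO..OOO
OOO..OOO
OOO..OOO
OOO..OOO
OOO..OOO
OOO..OOO
OOO..OOO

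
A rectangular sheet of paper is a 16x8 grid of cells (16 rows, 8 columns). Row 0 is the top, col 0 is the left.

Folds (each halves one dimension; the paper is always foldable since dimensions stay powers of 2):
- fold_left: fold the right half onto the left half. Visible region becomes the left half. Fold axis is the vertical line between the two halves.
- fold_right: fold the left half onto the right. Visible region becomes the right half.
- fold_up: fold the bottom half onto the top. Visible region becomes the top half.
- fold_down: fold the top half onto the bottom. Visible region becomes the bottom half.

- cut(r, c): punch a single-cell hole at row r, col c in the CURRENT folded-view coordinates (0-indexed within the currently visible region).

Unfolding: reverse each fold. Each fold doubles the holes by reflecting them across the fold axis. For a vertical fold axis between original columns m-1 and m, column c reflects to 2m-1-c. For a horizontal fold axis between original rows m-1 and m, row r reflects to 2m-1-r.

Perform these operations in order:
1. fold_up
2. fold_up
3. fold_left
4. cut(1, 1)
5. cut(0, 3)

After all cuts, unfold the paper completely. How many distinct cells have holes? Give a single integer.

Answer: 16

Derivation:
Op 1 fold_up: fold axis h@8; visible region now rows[0,8) x cols[0,8) = 8x8
Op 2 fold_up: fold axis h@4; visible region now rows[0,4) x cols[0,8) = 4x8
Op 3 fold_left: fold axis v@4; visible region now rows[0,4) x cols[0,4) = 4x4
Op 4 cut(1, 1): punch at orig (1,1); cuts so far [(1, 1)]; region rows[0,4) x cols[0,4) = 4x4
Op 5 cut(0, 3): punch at orig (0,3); cuts so far [(0, 3), (1, 1)]; region rows[0,4) x cols[0,4) = 4x4
Unfold 1 (reflect across v@4): 4 holes -> [(0, 3), (0, 4), (1, 1), (1, 6)]
Unfold 2 (reflect across h@4): 8 holes -> [(0, 3), (0, 4), (1, 1), (1, 6), (6, 1), (6, 6), (7, 3), (7, 4)]
Unfold 3 (reflect across h@8): 16 holes -> [(0, 3), (0, 4), (1, 1), (1, 6), (6, 1), (6, 6), (7, 3), (7, 4), (8, 3), (8, 4), (9, 1), (9, 6), (14, 1), (14, 6), (15, 3), (15, 4)]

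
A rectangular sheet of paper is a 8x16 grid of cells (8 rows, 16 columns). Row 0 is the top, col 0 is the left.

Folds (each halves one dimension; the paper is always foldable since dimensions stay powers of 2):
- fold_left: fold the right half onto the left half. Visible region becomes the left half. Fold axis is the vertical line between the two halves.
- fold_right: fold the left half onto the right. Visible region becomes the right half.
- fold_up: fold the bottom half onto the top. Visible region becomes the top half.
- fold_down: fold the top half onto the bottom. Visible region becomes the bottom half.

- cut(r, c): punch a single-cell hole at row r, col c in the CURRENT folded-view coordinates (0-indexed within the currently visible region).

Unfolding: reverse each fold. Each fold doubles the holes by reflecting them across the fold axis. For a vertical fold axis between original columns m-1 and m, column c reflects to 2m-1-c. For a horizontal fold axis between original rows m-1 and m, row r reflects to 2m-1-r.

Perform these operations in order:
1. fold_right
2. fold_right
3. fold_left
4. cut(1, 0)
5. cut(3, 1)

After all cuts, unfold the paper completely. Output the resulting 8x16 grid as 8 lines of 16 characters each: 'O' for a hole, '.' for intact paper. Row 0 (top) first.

Op 1 fold_right: fold axis v@8; visible region now rows[0,8) x cols[8,16) = 8x8
Op 2 fold_right: fold axis v@12; visible region now rows[0,8) x cols[12,16) = 8x4
Op 3 fold_left: fold axis v@14; visible region now rows[0,8) x cols[12,14) = 8x2
Op 4 cut(1, 0): punch at orig (1,12); cuts so far [(1, 12)]; region rows[0,8) x cols[12,14) = 8x2
Op 5 cut(3, 1): punch at orig (3,13); cuts so far [(1, 12), (3, 13)]; region rows[0,8) x cols[12,14) = 8x2
Unfold 1 (reflect across v@14): 4 holes -> [(1, 12), (1, 15), (3, 13), (3, 14)]
Unfold 2 (reflect across v@12): 8 holes -> [(1, 8), (1, 11), (1, 12), (1, 15), (3, 9), (3, 10), (3, 13), (3, 14)]
Unfold 3 (reflect across v@8): 16 holes -> [(1, 0), (1, 3), (1, 4), (1, 7), (1, 8), (1, 11), (1, 12), (1, 15), (3, 1), (3, 2), (3, 5), (3, 6), (3, 9), (3, 10), (3, 13), (3, 14)]

Answer: ................
O..OO..OO..OO..O
................
.OO..OO..OO..OO.
................
................
................
................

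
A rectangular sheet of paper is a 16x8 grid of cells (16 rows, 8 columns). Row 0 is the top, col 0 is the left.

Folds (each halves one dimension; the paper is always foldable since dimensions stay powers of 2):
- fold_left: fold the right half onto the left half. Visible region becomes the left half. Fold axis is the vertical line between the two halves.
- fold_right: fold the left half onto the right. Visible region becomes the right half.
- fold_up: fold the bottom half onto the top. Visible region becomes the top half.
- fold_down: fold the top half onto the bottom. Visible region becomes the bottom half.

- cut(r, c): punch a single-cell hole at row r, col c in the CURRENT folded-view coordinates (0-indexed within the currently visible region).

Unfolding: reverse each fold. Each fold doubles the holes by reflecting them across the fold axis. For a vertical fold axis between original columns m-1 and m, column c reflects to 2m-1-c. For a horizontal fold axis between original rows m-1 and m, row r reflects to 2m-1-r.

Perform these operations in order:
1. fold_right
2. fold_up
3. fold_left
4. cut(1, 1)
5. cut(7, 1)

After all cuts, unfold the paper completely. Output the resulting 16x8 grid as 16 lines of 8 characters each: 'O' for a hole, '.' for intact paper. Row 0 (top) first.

Op 1 fold_right: fold axis v@4; visible region now rows[0,16) x cols[4,8) = 16x4
Op 2 fold_up: fold axis h@8; visible region now rows[0,8) x cols[4,8) = 8x4
Op 3 fold_left: fold axis v@6; visible region now rows[0,8) x cols[4,6) = 8x2
Op 4 cut(1, 1): punch at orig (1,5); cuts so far [(1, 5)]; region rows[0,8) x cols[4,6) = 8x2
Op 5 cut(7, 1): punch at orig (7,5); cuts so far [(1, 5), (7, 5)]; region rows[0,8) x cols[4,6) = 8x2
Unfold 1 (reflect across v@6): 4 holes -> [(1, 5), (1, 6), (7, 5), (7, 6)]
Unfold 2 (reflect across h@8): 8 holes -> [(1, 5), (1, 6), (7, 5), (7, 6), (8, 5), (8, 6), (14, 5), (14, 6)]
Unfold 3 (reflect across v@4): 16 holes -> [(1, 1), (1, 2), (1, 5), (1, 6), (7, 1), (7, 2), (7, 5), (7, 6), (8, 1), (8, 2), (8, 5), (8, 6), (14, 1), (14, 2), (14, 5), (14, 6)]

Answer: ........
.OO..OO.
........
........
........
........
........
.OO..OO.
.OO..OO.
........
........
........
........
........
.OO..OO.
........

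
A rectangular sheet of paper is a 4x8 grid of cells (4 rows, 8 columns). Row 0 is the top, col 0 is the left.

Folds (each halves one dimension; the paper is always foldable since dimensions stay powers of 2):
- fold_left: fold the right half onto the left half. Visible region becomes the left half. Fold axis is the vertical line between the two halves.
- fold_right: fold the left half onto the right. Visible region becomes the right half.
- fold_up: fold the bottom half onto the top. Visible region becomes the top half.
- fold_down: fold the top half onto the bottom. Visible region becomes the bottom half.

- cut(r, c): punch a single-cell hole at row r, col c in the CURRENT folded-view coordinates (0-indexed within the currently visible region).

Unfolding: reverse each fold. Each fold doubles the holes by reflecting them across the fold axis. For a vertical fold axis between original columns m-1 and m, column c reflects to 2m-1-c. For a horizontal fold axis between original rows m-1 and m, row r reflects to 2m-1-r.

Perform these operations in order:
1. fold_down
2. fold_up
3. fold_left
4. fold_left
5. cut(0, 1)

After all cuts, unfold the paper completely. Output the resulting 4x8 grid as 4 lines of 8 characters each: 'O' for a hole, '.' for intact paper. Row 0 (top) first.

Answer: .OO..OO.
.OO..OO.
.OO..OO.
.OO..OO.

Derivation:
Op 1 fold_down: fold axis h@2; visible region now rows[2,4) x cols[0,8) = 2x8
Op 2 fold_up: fold axis h@3; visible region now rows[2,3) x cols[0,8) = 1x8
Op 3 fold_left: fold axis v@4; visible region now rows[2,3) x cols[0,4) = 1x4
Op 4 fold_left: fold axis v@2; visible region now rows[2,3) x cols[0,2) = 1x2
Op 5 cut(0, 1): punch at orig (2,1); cuts so far [(2, 1)]; region rows[2,3) x cols[0,2) = 1x2
Unfold 1 (reflect across v@2): 2 holes -> [(2, 1), (2, 2)]
Unfold 2 (reflect across v@4): 4 holes -> [(2, 1), (2, 2), (2, 5), (2, 6)]
Unfold 3 (reflect across h@3): 8 holes -> [(2, 1), (2, 2), (2, 5), (2, 6), (3, 1), (3, 2), (3, 5), (3, 6)]
Unfold 4 (reflect across h@2): 16 holes -> [(0, 1), (0, 2), (0, 5), (0, 6), (1, 1), (1, 2), (1, 5), (1, 6), (2, 1), (2, 2), (2, 5), (2, 6), (3, 1), (3, 2), (3, 5), (3, 6)]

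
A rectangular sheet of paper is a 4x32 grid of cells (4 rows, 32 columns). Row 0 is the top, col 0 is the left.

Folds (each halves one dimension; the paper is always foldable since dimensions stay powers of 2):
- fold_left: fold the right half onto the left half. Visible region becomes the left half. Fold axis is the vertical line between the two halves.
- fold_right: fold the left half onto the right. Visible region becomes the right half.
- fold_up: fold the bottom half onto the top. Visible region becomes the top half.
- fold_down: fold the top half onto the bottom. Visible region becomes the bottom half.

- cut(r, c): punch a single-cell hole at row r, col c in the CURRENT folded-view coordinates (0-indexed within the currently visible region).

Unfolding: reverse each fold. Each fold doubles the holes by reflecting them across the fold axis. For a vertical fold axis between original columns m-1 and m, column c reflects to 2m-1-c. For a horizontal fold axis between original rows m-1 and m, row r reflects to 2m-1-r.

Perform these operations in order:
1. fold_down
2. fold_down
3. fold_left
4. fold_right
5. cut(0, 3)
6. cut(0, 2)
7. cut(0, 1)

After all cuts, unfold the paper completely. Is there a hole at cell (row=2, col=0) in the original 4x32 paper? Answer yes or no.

Answer: no

Derivation:
Op 1 fold_down: fold axis h@2; visible region now rows[2,4) x cols[0,32) = 2x32
Op 2 fold_down: fold axis h@3; visible region now rows[3,4) x cols[0,32) = 1x32
Op 3 fold_left: fold axis v@16; visible region now rows[3,4) x cols[0,16) = 1x16
Op 4 fold_right: fold axis v@8; visible region now rows[3,4) x cols[8,16) = 1x8
Op 5 cut(0, 3): punch at orig (3,11); cuts so far [(3, 11)]; region rows[3,4) x cols[8,16) = 1x8
Op 6 cut(0, 2): punch at orig (3,10); cuts so far [(3, 10), (3, 11)]; region rows[3,4) x cols[8,16) = 1x8
Op 7 cut(0, 1): punch at orig (3,9); cuts so far [(3, 9), (3, 10), (3, 11)]; region rows[3,4) x cols[8,16) = 1x8
Unfold 1 (reflect across v@8): 6 holes -> [(3, 4), (3, 5), (3, 6), (3, 9), (3, 10), (3, 11)]
Unfold 2 (reflect across v@16): 12 holes -> [(3, 4), (3, 5), (3, 6), (3, 9), (3, 10), (3, 11), (3, 20), (3, 21), (3, 22), (3, 25), (3, 26), (3, 27)]
Unfold 3 (reflect across h@3): 24 holes -> [(2, 4), (2, 5), (2, 6), (2, 9), (2, 10), (2, 11), (2, 20), (2, 21), (2, 22), (2, 25), (2, 26), (2, 27), (3, 4), (3, 5), (3, 6), (3, 9), (3, 10), (3, 11), (3, 20), (3, 21), (3, 22), (3, 25), (3, 26), (3, 27)]
Unfold 4 (reflect across h@2): 48 holes -> [(0, 4), (0, 5), (0, 6), (0, 9), (0, 10), (0, 11), (0, 20), (0, 21), (0, 22), (0, 25), (0, 26), (0, 27), (1, 4), (1, 5), (1, 6), (1, 9), (1, 10), (1, 11), (1, 20), (1, 21), (1, 22), (1, 25), (1, 26), (1, 27), (2, 4), (2, 5), (2, 6), (2, 9), (2, 10), (2, 11), (2, 20), (2, 21), (2, 22), (2, 25), (2, 26), (2, 27), (3, 4), (3, 5), (3, 6), (3, 9), (3, 10), (3, 11), (3, 20), (3, 21), (3, 22), (3, 25), (3, 26), (3, 27)]
Holes: [(0, 4), (0, 5), (0, 6), (0, 9), (0, 10), (0, 11), (0, 20), (0, 21), (0, 22), (0, 25), (0, 26), (0, 27), (1, 4), (1, 5), (1, 6), (1, 9), (1, 10), (1, 11), (1, 20), (1, 21), (1, 22), (1, 25), (1, 26), (1, 27), (2, 4), (2, 5), (2, 6), (2, 9), (2, 10), (2, 11), (2, 20), (2, 21), (2, 22), (2, 25), (2, 26), (2, 27), (3, 4), (3, 5), (3, 6), (3, 9), (3, 10), (3, 11), (3, 20), (3, 21), (3, 22), (3, 25), (3, 26), (3, 27)]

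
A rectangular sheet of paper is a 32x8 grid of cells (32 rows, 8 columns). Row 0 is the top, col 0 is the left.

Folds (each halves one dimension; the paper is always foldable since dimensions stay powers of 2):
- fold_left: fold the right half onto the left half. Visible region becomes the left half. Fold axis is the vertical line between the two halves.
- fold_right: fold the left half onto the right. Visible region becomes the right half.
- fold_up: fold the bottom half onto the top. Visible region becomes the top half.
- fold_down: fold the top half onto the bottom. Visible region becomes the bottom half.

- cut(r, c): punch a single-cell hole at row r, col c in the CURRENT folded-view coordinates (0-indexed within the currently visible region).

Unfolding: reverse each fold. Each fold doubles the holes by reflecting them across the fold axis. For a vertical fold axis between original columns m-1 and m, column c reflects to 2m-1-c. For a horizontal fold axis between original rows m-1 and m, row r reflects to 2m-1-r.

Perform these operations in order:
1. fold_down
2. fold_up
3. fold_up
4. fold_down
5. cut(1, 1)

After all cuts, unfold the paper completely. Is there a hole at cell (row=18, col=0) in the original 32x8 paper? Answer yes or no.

Answer: no

Derivation:
Op 1 fold_down: fold axis h@16; visible region now rows[16,32) x cols[0,8) = 16x8
Op 2 fold_up: fold axis h@24; visible region now rows[16,24) x cols[0,8) = 8x8
Op 3 fold_up: fold axis h@20; visible region now rows[16,20) x cols[0,8) = 4x8
Op 4 fold_down: fold axis h@18; visible region now rows[18,20) x cols[0,8) = 2x8
Op 5 cut(1, 1): punch at orig (19,1); cuts so far [(19, 1)]; region rows[18,20) x cols[0,8) = 2x8
Unfold 1 (reflect across h@18): 2 holes -> [(16, 1), (19, 1)]
Unfold 2 (reflect across h@20): 4 holes -> [(16, 1), (19, 1), (20, 1), (23, 1)]
Unfold 3 (reflect across h@24): 8 holes -> [(16, 1), (19, 1), (20, 1), (23, 1), (24, 1), (27, 1), (28, 1), (31, 1)]
Unfold 4 (reflect across h@16): 16 holes -> [(0, 1), (3, 1), (4, 1), (7, 1), (8, 1), (11, 1), (12, 1), (15, 1), (16, 1), (19, 1), (20, 1), (23, 1), (24, 1), (27, 1), (28, 1), (31, 1)]
Holes: [(0, 1), (3, 1), (4, 1), (7, 1), (8, 1), (11, 1), (12, 1), (15, 1), (16, 1), (19, 1), (20, 1), (23, 1), (24, 1), (27, 1), (28, 1), (31, 1)]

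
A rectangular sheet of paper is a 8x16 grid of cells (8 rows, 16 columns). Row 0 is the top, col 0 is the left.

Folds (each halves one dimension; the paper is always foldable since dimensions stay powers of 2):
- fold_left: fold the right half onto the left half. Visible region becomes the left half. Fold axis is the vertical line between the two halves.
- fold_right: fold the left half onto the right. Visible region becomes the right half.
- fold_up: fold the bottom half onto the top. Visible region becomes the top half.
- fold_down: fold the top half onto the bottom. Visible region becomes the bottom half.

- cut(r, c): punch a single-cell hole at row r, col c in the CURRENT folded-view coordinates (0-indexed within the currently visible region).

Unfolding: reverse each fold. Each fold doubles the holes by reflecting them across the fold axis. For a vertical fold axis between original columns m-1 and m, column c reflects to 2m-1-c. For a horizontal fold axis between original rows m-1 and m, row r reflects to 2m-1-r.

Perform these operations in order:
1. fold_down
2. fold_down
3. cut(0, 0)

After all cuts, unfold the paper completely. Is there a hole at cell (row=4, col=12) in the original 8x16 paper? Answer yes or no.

Op 1 fold_down: fold axis h@4; visible region now rows[4,8) x cols[0,16) = 4x16
Op 2 fold_down: fold axis h@6; visible region now rows[6,8) x cols[0,16) = 2x16
Op 3 cut(0, 0): punch at orig (6,0); cuts so far [(6, 0)]; region rows[6,8) x cols[0,16) = 2x16
Unfold 1 (reflect across h@6): 2 holes -> [(5, 0), (6, 0)]
Unfold 2 (reflect across h@4): 4 holes -> [(1, 0), (2, 0), (5, 0), (6, 0)]
Holes: [(1, 0), (2, 0), (5, 0), (6, 0)]

Answer: no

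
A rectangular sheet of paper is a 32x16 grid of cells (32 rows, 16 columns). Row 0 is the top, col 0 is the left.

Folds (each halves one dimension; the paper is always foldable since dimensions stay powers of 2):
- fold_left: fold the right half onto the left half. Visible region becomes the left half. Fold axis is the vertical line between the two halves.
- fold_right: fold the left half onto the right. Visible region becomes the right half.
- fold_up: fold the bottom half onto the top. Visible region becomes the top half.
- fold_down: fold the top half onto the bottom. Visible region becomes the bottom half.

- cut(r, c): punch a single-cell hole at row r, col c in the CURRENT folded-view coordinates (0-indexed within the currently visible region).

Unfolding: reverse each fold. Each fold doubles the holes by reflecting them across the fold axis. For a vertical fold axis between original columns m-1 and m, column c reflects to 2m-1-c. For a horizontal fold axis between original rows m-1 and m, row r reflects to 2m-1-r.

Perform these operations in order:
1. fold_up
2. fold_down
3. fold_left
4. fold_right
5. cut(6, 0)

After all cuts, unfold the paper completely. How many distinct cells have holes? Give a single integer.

Answer: 16

Derivation:
Op 1 fold_up: fold axis h@16; visible region now rows[0,16) x cols[0,16) = 16x16
Op 2 fold_down: fold axis h@8; visible region now rows[8,16) x cols[0,16) = 8x16
Op 3 fold_left: fold axis v@8; visible region now rows[8,16) x cols[0,8) = 8x8
Op 4 fold_right: fold axis v@4; visible region now rows[8,16) x cols[4,8) = 8x4
Op 5 cut(6, 0): punch at orig (14,4); cuts so far [(14, 4)]; region rows[8,16) x cols[4,8) = 8x4
Unfold 1 (reflect across v@4): 2 holes -> [(14, 3), (14, 4)]
Unfold 2 (reflect across v@8): 4 holes -> [(14, 3), (14, 4), (14, 11), (14, 12)]
Unfold 3 (reflect across h@8): 8 holes -> [(1, 3), (1, 4), (1, 11), (1, 12), (14, 3), (14, 4), (14, 11), (14, 12)]
Unfold 4 (reflect across h@16): 16 holes -> [(1, 3), (1, 4), (1, 11), (1, 12), (14, 3), (14, 4), (14, 11), (14, 12), (17, 3), (17, 4), (17, 11), (17, 12), (30, 3), (30, 4), (30, 11), (30, 12)]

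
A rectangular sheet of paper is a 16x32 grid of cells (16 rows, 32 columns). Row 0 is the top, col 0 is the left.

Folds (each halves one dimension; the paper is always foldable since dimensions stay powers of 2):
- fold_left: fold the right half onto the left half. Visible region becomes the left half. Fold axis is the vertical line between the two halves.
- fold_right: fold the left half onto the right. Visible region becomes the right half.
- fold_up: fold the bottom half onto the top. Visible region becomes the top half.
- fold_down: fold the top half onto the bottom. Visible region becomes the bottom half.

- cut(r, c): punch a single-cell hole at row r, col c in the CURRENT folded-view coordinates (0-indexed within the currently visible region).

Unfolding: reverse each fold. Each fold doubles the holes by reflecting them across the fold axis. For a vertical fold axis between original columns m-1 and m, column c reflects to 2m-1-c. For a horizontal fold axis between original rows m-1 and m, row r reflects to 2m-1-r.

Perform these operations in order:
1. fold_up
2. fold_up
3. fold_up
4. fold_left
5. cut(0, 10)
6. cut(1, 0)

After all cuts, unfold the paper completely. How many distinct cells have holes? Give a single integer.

Op 1 fold_up: fold axis h@8; visible region now rows[0,8) x cols[0,32) = 8x32
Op 2 fold_up: fold axis h@4; visible region now rows[0,4) x cols[0,32) = 4x32
Op 3 fold_up: fold axis h@2; visible region now rows[0,2) x cols[0,32) = 2x32
Op 4 fold_left: fold axis v@16; visible region now rows[0,2) x cols[0,16) = 2x16
Op 5 cut(0, 10): punch at orig (0,10); cuts so far [(0, 10)]; region rows[0,2) x cols[0,16) = 2x16
Op 6 cut(1, 0): punch at orig (1,0); cuts so far [(0, 10), (1, 0)]; region rows[0,2) x cols[0,16) = 2x16
Unfold 1 (reflect across v@16): 4 holes -> [(0, 10), (0, 21), (1, 0), (1, 31)]
Unfold 2 (reflect across h@2): 8 holes -> [(0, 10), (0, 21), (1, 0), (1, 31), (2, 0), (2, 31), (3, 10), (3, 21)]
Unfold 3 (reflect across h@4): 16 holes -> [(0, 10), (0, 21), (1, 0), (1, 31), (2, 0), (2, 31), (3, 10), (3, 21), (4, 10), (4, 21), (5, 0), (5, 31), (6, 0), (6, 31), (7, 10), (7, 21)]
Unfold 4 (reflect across h@8): 32 holes -> [(0, 10), (0, 21), (1, 0), (1, 31), (2, 0), (2, 31), (3, 10), (3, 21), (4, 10), (4, 21), (5, 0), (5, 31), (6, 0), (6, 31), (7, 10), (7, 21), (8, 10), (8, 21), (9, 0), (9, 31), (10, 0), (10, 31), (11, 10), (11, 21), (12, 10), (12, 21), (13, 0), (13, 31), (14, 0), (14, 31), (15, 10), (15, 21)]

Answer: 32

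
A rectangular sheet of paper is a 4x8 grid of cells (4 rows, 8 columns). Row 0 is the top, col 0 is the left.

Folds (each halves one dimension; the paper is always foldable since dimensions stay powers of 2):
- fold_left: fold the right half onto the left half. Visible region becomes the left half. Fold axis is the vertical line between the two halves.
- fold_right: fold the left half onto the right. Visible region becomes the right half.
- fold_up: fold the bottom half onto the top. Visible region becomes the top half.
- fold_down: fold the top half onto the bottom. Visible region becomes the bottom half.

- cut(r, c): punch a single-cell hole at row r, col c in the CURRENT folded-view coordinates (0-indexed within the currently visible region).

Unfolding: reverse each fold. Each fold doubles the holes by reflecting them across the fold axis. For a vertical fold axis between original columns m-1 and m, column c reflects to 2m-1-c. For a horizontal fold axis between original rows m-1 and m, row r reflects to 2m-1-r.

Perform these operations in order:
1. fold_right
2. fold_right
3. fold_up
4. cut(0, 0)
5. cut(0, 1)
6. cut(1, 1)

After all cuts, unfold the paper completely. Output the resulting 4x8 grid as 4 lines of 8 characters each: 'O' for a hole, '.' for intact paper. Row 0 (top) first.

Answer: OOOOOOOO
O..OO..O
O..OO..O
OOOOOOOO

Derivation:
Op 1 fold_right: fold axis v@4; visible region now rows[0,4) x cols[4,8) = 4x4
Op 2 fold_right: fold axis v@6; visible region now rows[0,4) x cols[6,8) = 4x2
Op 3 fold_up: fold axis h@2; visible region now rows[0,2) x cols[6,8) = 2x2
Op 4 cut(0, 0): punch at orig (0,6); cuts so far [(0, 6)]; region rows[0,2) x cols[6,8) = 2x2
Op 5 cut(0, 1): punch at orig (0,7); cuts so far [(0, 6), (0, 7)]; region rows[0,2) x cols[6,8) = 2x2
Op 6 cut(1, 1): punch at orig (1,7); cuts so far [(0, 6), (0, 7), (1, 7)]; region rows[0,2) x cols[6,8) = 2x2
Unfold 1 (reflect across h@2): 6 holes -> [(0, 6), (0, 7), (1, 7), (2, 7), (3, 6), (3, 7)]
Unfold 2 (reflect across v@6): 12 holes -> [(0, 4), (0, 5), (0, 6), (0, 7), (1, 4), (1, 7), (2, 4), (2, 7), (3, 4), (3, 5), (3, 6), (3, 7)]
Unfold 3 (reflect across v@4): 24 holes -> [(0, 0), (0, 1), (0, 2), (0, 3), (0, 4), (0, 5), (0, 6), (0, 7), (1, 0), (1, 3), (1, 4), (1, 7), (2, 0), (2, 3), (2, 4), (2, 7), (3, 0), (3, 1), (3, 2), (3, 3), (3, 4), (3, 5), (3, 6), (3, 7)]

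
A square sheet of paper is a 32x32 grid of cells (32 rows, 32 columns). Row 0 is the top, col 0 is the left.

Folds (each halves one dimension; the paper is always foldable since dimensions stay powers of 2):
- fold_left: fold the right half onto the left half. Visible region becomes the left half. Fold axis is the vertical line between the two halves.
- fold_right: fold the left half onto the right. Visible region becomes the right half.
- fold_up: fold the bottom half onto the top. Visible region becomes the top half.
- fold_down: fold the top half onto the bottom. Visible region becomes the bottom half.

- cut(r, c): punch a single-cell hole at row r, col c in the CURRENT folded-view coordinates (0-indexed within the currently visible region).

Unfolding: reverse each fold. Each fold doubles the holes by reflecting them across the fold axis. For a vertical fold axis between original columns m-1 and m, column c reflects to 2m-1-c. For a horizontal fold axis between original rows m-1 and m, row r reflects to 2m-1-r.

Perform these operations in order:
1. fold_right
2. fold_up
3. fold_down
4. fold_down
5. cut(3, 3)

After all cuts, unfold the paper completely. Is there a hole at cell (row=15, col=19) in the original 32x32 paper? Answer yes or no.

Answer: yes

Derivation:
Op 1 fold_right: fold axis v@16; visible region now rows[0,32) x cols[16,32) = 32x16
Op 2 fold_up: fold axis h@16; visible region now rows[0,16) x cols[16,32) = 16x16
Op 3 fold_down: fold axis h@8; visible region now rows[8,16) x cols[16,32) = 8x16
Op 4 fold_down: fold axis h@12; visible region now rows[12,16) x cols[16,32) = 4x16
Op 5 cut(3, 3): punch at orig (15,19); cuts so far [(15, 19)]; region rows[12,16) x cols[16,32) = 4x16
Unfold 1 (reflect across h@12): 2 holes -> [(8, 19), (15, 19)]
Unfold 2 (reflect across h@8): 4 holes -> [(0, 19), (7, 19), (8, 19), (15, 19)]
Unfold 3 (reflect across h@16): 8 holes -> [(0, 19), (7, 19), (8, 19), (15, 19), (16, 19), (23, 19), (24, 19), (31, 19)]
Unfold 4 (reflect across v@16): 16 holes -> [(0, 12), (0, 19), (7, 12), (7, 19), (8, 12), (8, 19), (15, 12), (15, 19), (16, 12), (16, 19), (23, 12), (23, 19), (24, 12), (24, 19), (31, 12), (31, 19)]
Holes: [(0, 12), (0, 19), (7, 12), (7, 19), (8, 12), (8, 19), (15, 12), (15, 19), (16, 12), (16, 19), (23, 12), (23, 19), (24, 12), (24, 19), (31, 12), (31, 19)]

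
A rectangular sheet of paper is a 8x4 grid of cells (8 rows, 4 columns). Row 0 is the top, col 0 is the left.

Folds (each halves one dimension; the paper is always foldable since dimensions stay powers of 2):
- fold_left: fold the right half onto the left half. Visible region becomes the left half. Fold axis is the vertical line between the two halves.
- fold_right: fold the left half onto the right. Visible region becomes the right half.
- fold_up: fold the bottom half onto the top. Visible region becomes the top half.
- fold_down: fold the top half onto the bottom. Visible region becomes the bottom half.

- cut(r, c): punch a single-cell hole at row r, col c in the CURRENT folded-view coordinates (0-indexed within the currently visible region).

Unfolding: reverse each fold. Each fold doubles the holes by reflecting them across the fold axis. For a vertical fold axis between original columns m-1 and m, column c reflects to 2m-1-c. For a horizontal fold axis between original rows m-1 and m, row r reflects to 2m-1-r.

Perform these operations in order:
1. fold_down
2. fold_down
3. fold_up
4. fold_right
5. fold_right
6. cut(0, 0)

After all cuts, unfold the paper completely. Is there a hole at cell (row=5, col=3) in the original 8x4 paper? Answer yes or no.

Op 1 fold_down: fold axis h@4; visible region now rows[4,8) x cols[0,4) = 4x4
Op 2 fold_down: fold axis h@6; visible region now rows[6,8) x cols[0,4) = 2x4
Op 3 fold_up: fold axis h@7; visible region now rows[6,7) x cols[0,4) = 1x4
Op 4 fold_right: fold axis v@2; visible region now rows[6,7) x cols[2,4) = 1x2
Op 5 fold_right: fold axis v@3; visible region now rows[6,7) x cols[3,4) = 1x1
Op 6 cut(0, 0): punch at orig (6,3); cuts so far [(6, 3)]; region rows[6,7) x cols[3,4) = 1x1
Unfold 1 (reflect across v@3): 2 holes -> [(6, 2), (6, 3)]
Unfold 2 (reflect across v@2): 4 holes -> [(6, 0), (6, 1), (6, 2), (6, 3)]
Unfold 3 (reflect across h@7): 8 holes -> [(6, 0), (6, 1), (6, 2), (6, 3), (7, 0), (7, 1), (7, 2), (7, 3)]
Unfold 4 (reflect across h@6): 16 holes -> [(4, 0), (4, 1), (4, 2), (4, 3), (5, 0), (5, 1), (5, 2), (5, 3), (6, 0), (6, 1), (6, 2), (6, 3), (7, 0), (7, 1), (7, 2), (7, 3)]
Unfold 5 (reflect across h@4): 32 holes -> [(0, 0), (0, 1), (0, 2), (0, 3), (1, 0), (1, 1), (1, 2), (1, 3), (2, 0), (2, 1), (2, 2), (2, 3), (3, 0), (3, 1), (3, 2), (3, 3), (4, 0), (4, 1), (4, 2), (4, 3), (5, 0), (5, 1), (5, 2), (5, 3), (6, 0), (6, 1), (6, 2), (6, 3), (7, 0), (7, 1), (7, 2), (7, 3)]
Holes: [(0, 0), (0, 1), (0, 2), (0, 3), (1, 0), (1, 1), (1, 2), (1, 3), (2, 0), (2, 1), (2, 2), (2, 3), (3, 0), (3, 1), (3, 2), (3, 3), (4, 0), (4, 1), (4, 2), (4, 3), (5, 0), (5, 1), (5, 2), (5, 3), (6, 0), (6, 1), (6, 2), (6, 3), (7, 0), (7, 1), (7, 2), (7, 3)]

Answer: yes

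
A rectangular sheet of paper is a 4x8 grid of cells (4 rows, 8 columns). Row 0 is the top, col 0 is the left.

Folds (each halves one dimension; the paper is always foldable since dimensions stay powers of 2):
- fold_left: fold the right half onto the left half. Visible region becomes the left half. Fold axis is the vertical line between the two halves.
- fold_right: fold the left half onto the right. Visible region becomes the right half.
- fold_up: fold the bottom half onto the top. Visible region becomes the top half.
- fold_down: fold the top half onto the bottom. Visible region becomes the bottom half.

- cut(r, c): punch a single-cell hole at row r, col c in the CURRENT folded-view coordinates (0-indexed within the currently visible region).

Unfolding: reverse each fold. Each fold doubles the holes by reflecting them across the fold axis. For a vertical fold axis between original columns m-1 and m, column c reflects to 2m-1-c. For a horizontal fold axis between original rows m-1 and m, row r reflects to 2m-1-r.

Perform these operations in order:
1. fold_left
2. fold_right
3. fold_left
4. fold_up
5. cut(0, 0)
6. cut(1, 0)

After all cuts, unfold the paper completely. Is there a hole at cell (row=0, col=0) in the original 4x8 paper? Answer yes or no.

Op 1 fold_left: fold axis v@4; visible region now rows[0,4) x cols[0,4) = 4x4
Op 2 fold_right: fold axis v@2; visible region now rows[0,4) x cols[2,4) = 4x2
Op 3 fold_left: fold axis v@3; visible region now rows[0,4) x cols[2,3) = 4x1
Op 4 fold_up: fold axis h@2; visible region now rows[0,2) x cols[2,3) = 2x1
Op 5 cut(0, 0): punch at orig (0,2); cuts so far [(0, 2)]; region rows[0,2) x cols[2,3) = 2x1
Op 6 cut(1, 0): punch at orig (1,2); cuts so far [(0, 2), (1, 2)]; region rows[0,2) x cols[2,3) = 2x1
Unfold 1 (reflect across h@2): 4 holes -> [(0, 2), (1, 2), (2, 2), (3, 2)]
Unfold 2 (reflect across v@3): 8 holes -> [(0, 2), (0, 3), (1, 2), (1, 3), (2, 2), (2, 3), (3, 2), (3, 3)]
Unfold 3 (reflect across v@2): 16 holes -> [(0, 0), (0, 1), (0, 2), (0, 3), (1, 0), (1, 1), (1, 2), (1, 3), (2, 0), (2, 1), (2, 2), (2, 3), (3, 0), (3, 1), (3, 2), (3, 3)]
Unfold 4 (reflect across v@4): 32 holes -> [(0, 0), (0, 1), (0, 2), (0, 3), (0, 4), (0, 5), (0, 6), (0, 7), (1, 0), (1, 1), (1, 2), (1, 3), (1, 4), (1, 5), (1, 6), (1, 7), (2, 0), (2, 1), (2, 2), (2, 3), (2, 4), (2, 5), (2, 6), (2, 7), (3, 0), (3, 1), (3, 2), (3, 3), (3, 4), (3, 5), (3, 6), (3, 7)]
Holes: [(0, 0), (0, 1), (0, 2), (0, 3), (0, 4), (0, 5), (0, 6), (0, 7), (1, 0), (1, 1), (1, 2), (1, 3), (1, 4), (1, 5), (1, 6), (1, 7), (2, 0), (2, 1), (2, 2), (2, 3), (2, 4), (2, 5), (2, 6), (2, 7), (3, 0), (3, 1), (3, 2), (3, 3), (3, 4), (3, 5), (3, 6), (3, 7)]

Answer: yes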